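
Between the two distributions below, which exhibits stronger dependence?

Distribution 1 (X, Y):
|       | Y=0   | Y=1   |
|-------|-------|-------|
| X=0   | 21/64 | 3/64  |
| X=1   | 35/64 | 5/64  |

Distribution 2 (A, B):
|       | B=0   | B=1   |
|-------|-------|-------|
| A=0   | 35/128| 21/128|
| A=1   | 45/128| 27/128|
Distribution 1 (X, Y):
Marginal P(X) (row sums):
  P(X=0) = 21/64 + 3/64 = 3/8
  P(X=1) = 35/64 + 5/64 = 5/8
Marginal P(Y) (column sums):
  P(Y=0) = 21/64 + 35/64 = 7/8
  P(Y=1) = 3/64 + 5/64 = 1/8

H(X) = -[(3/8)·log₂(3/8) + (5/8)·log₂(5/8)]
  = 0.5306 + 0.4238
  = 0.9544 bits
H(Y) = -[(7/8)·log₂(7/8) + (1/8)·log₂(1/8)]
  = 0.1686 + 0.3750
  = 0.5436 bits
H(X,Y) = -[(21/64)·log₂(21/64) + (3/64)·log₂(3/64) + (35/64)·log₂(35/64) + (5/64)·log₂(5/64)]
  = 0.5275 + 0.2070 + 0.4762 + 0.2873
  = 1.4980 bits

I(X;Y) = H(X) + H(Y) - H(X,Y)
  = 0.9544 + 0.5436 - 1.4980
  = 0.0000 bits

Distribution 2 (A, B):
Marginal P(A) (row sums):
  P(A=0) = 35/128 + 21/128 = 7/16
  P(A=1) = 45/128 + 27/128 = 9/16
Marginal P(B) (column sums):
  P(B=0) = 35/128 + 45/128 = 5/8
  P(B=1) = 21/128 + 27/128 = 3/8

H(A) = -[(7/16)·log₂(7/16) + (9/16)·log₂(9/16)]
  = 0.5218 + 0.4669
  = 0.9887 bits
H(B) = -[(5/8)·log₂(5/8) + (3/8)·log₂(3/8)]
  = 0.4238 + 0.5306
  = 0.9544 bits
H(A,B) = -[(35/128)·log₂(35/128) + (21/128)·log₂(21/128) + (45/128)·log₂(45/128) + (27/128)·log₂(27/128)]
  = 0.5115 + 0.4278 + 0.5302 + 0.4736
  = 1.9431 bits

I(A;B) = H(A) + H(B) - H(A,B)
  = 0.9887 + 0.9544 - 1.9431
  = 0.0000 bits

Both joint tables factor as the product of their marginals, so I(X;Y) = I(A;B) = 0 bits: neither is larger (both pairs are independent).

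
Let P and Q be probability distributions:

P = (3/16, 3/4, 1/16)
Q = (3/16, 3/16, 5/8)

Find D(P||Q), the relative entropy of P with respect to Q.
D(P||Q) = Σ P(i) log₂(P(i)/Q(i))
  i=0: (3/16) × log₂((3/16)/(3/16)) = (3/16) × log₂(1) = 0.0000
  i=1: (3/4) × log₂((3/4)/(3/16)) = (3/4) × log₂(4) = 1.5000
  i=2: (1/16) × log₂((1/16)/(5/8)) = (1/16) × log₂(1/10) = -0.2076
D(P||Q) = 0.0000 + 1.5000 - 0.2076
  = 1.2924 bits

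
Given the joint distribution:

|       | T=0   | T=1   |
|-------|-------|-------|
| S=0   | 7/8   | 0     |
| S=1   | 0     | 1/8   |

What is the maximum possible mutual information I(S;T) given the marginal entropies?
The upper bound on mutual information is I(S;T) ≤ min(H(S), H(T)).

Marginal P(S) (row sums):
  P(S=0) = 7/8 + 0 = 7/8
  P(S=1) = 0 + 1/8 = 1/8
Marginal P(T) (column sums):
  P(T=0) = 7/8 + 0 = 7/8
  P(T=1) = 0 + 1/8 = 1/8

H(S) = -[(7/8)·log₂(7/8) + (1/8)·log₂(1/8)]
  = 0.1686 + 0.3750
  = 0.5436 bits
H(T) = -[(7/8)·log₂(7/8) + (1/8)·log₂(1/8)]
  = 0.1686 + 0.3750
  = 0.5436 bits

Maximum possible I(S;T) = min(0.5436, 0.5436) = 0.5436 bits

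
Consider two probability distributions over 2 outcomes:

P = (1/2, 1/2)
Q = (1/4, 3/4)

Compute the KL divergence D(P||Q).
D(P||Q) = Σ P(i) log₂(P(i)/Q(i))
  i=0: (1/2) × log₂((1/2)/(1/4)) = (1/2) × log₂(2) = 0.5000
  i=1: (1/2) × log₂((1/2)/(3/4)) = (1/2) × log₂(2/3) = -0.2925
D(P||Q) = 0.5000 - 0.2925
  = 0.2075 bits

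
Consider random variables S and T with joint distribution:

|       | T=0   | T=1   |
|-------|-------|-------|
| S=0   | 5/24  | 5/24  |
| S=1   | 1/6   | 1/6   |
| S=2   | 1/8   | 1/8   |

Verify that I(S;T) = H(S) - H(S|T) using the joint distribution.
Left side, from I(S;T) = H(S) + H(T) - H(S,T):
Marginal P(S) (row sums):
  P(S=0) = 5/24 + 5/24 = 5/12
  P(S=1) = 1/6 + 1/6 = 1/3
  P(S=2) = 1/8 + 1/8 = 1/4
Marginal P(T) (column sums):
  P(T=0) = 5/24 + 1/6 + 1/8 = 1/2
  P(T=1) = 5/24 + 1/6 + 1/8 = 1/2

H(S) = -[(5/12)·log₂(5/12) + (1/3)·log₂(1/3) + (1/4)·log₂(1/4)]
  = 0.5263 + 0.5283 + 0.5000
  = 1.5546 bits
H(T) = -[(1/2)·log₂(1/2) + (1/2)·log₂(1/2)]
  = 0.5000 + 0.5000
  = 1.0000 bits
H(S,T) = -[(5/24)·log₂(5/24) + (5/24)·log₂(5/24) + (1/6)·log₂(1/6) + (1/6)·log₂(1/6) + (1/8)·log₂(1/8) + (1/8)·log₂(1/8)]
  = 0.4715 + 0.4715 + 0.4308 + 0.4308 + 0.3750 + 0.3750
  = 2.5546 bits

I(S;T) = H(S) + H(T) - H(S,T)
  = 1.5546 + 1.0000 - 2.5546
  = 0.0000 bits

Right side, with H(S|T) computed directly from the conditional probabilities:
H(S|T) = -Σ P(S,T)·log₂ P(S|T), where P(S|T) = P(S,T) / P(T)
  (S=0,T=0): P(S|T) = (5/24)/(1/2) = 5/12;  -(5/24)·log₂(5/12) = 0.2631
  (S=0,T=1): P(S|T) = (5/24)/(1/2) = 5/12;  -(5/24)·log₂(5/12) = 0.2631
  (S=1,T=0): P(S|T) = (1/6)/(1/2) = 1/3;  -(1/6)·log₂(1/3) = 0.2642
  (S=1,T=1): P(S|T) = (1/6)/(1/2) = 1/3;  -(1/6)·log₂(1/3) = 0.2642
  (S=2,T=0): P(S|T) = (1/8)/(1/2) = 1/4;  -(1/8)·log₂(1/4) = 0.2500
  (S=2,T=1): P(S|T) = (1/8)/(1/2) = 1/4;  -(1/8)·log₂(1/4) = 0.2500
H(S|T) = 0.2631 + 0.2631 + 0.2642 + 0.2642 + 0.2500 + 0.2500
  = 1.5546 bits
H(S) - H(S|T) = 1.5546 - 1.5546 = 0.0000 bits

Both sides equal 0.0000 bits, so I(S;T) = H(S) - H(S|T) ✓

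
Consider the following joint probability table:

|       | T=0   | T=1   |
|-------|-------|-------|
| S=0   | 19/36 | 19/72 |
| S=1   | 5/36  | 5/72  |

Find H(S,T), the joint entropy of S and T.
H(S,T) = -Σ P(S,T) log₂ P(S,T), summed over the non-zero cells:
H(S,T) = -[(19/36)·log₂(19/36) + (19/72)·log₂(19/72) + (5/36)·log₂(5/36) + (5/72)·log₂(5/72)]
  = 0.4866 + 0.5072 + 0.3956 + 0.2672
  = 1.6566 bits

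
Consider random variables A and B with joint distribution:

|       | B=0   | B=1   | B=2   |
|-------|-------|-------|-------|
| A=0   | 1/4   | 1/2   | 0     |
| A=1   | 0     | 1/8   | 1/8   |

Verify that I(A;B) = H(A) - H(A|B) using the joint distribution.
Left side, from I(A;B) = H(A) + H(B) - H(A,B):
Marginal P(A) (row sums):
  P(A=0) = 1/4 + 1/2 + 0 = 3/4
  P(A=1) = 0 + 1/8 + 1/8 = 1/4
Marginal P(B) (column sums):
  P(B=0) = 1/4 + 0 = 1/4
  P(B=1) = 1/2 + 1/8 = 5/8
  P(B=2) = 0 + 1/8 = 1/8

H(A) = -[(3/4)·log₂(3/4) + (1/4)·log₂(1/4)]
  = 0.3113 + 0.5000
  = 0.8113 bits
H(B) = -[(1/4)·log₂(1/4) + (5/8)·log₂(5/8) + (1/8)·log₂(1/8)]
  = 0.5000 + 0.4238 + 0.3750
  = 1.2988 bits
H(A,B) = -[(1/4)·log₂(1/4) + (1/2)·log₂(1/2) + (1/8)·log₂(1/8) + (1/8)·log₂(1/8)]
  = 0.5000 + 0.5000 + 0.3750 + 0.3750
  = 1.7500 bits

I(A;B) = H(A) + H(B) - H(A,B)
  = 0.8113 + 1.2988 - 1.7500
  = 0.3601 bits

Right side, with H(A|B) computed directly from the conditional probabilities:
H(A|B) = -Σ P(A,B)·log₂ P(A|B), where P(A|B) = P(A,B) / P(B)
  (cells with P(A,B) = 0 contribute 0)
  (A=0,B=0): P(A|B) = (1/4)/(1/4) = 1;  -(1/4)·log₂(1) = 0.0000
  (A=0,B=1): P(A|B) = (1/2)/(5/8) = 4/5;  -(1/2)·log₂(4/5) = 0.1610
  (A=1,B=1): P(A|B) = (1/8)/(5/8) = 1/5;  -(1/8)·log₂(1/5) = 0.2902
  (A=1,B=2): P(A|B) = (1/8)/(1/8) = 1;  -(1/8)·log₂(1) = 0.0000
H(A|B) = 0.0000 + 0.1610 + 0.2902 + 0.0000
  = 0.4512 bits
H(A) - H(A|B) = 0.8113 - 0.4512 = 0.3601 bits

Both sides equal 0.3601 bits, so I(A;B) = H(A) - H(A|B) ✓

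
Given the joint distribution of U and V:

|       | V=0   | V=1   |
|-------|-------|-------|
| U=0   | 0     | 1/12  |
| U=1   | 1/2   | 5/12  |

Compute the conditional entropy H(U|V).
Marginal P(V) (column sums):
  P(V=0) = 0 + 1/2 = 1/2
  P(V=1) = 1/12 + 5/12 = 1/2

H(U|V) = -Σ P(U,V)·log₂ P(U|V), where P(U|V) = P(U,V) / P(V)
  (cells with P(U,V) = 0 contribute 0)
  (U=0,V=1): P(U|V) = (1/12)/(1/2) = 1/6;  -(1/12)·log₂(1/6) = 0.2154
  (U=1,V=0): P(U|V) = (1/2)/(1/2) = 1;  -(1/2)·log₂(1) = 0.0000
  (U=1,V=1): P(U|V) = (5/12)/(1/2) = 5/6;  -(5/12)·log₂(5/6) = 0.1096
H(U|V) = 0.2154 + 0.0000 + 0.1096
  = 0.3250 bits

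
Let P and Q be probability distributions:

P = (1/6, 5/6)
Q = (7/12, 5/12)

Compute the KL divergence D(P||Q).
D(P||Q) = Σ P(i) log₂(P(i)/Q(i))
  i=0: (1/6) × log₂((1/6)/(7/12)) = (1/6) × log₂(2/7) = -0.3012
  i=1: (5/6) × log₂((5/6)/(5/12)) = (5/6) × log₂(2) = 0.8333
D(P||Q) = -0.3012 + 0.8333
  = 0.5321 bits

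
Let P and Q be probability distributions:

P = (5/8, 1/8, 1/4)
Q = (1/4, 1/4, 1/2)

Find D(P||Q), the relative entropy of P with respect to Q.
D(P||Q) = Σ P(i) log₂(P(i)/Q(i))
  i=0: (5/8) × log₂((5/8)/(1/4)) = (5/8) × log₂(5/2) = 0.8262
  i=1: (1/8) × log₂((1/8)/(1/4)) = (1/8) × log₂(1/2) = -0.1250
  i=2: (1/4) × log₂((1/4)/(1/2)) = (1/4) × log₂(1/2) = -0.2500
D(P||Q) = 0.8262 - 0.1250 - 0.2500
  = 0.4512 bits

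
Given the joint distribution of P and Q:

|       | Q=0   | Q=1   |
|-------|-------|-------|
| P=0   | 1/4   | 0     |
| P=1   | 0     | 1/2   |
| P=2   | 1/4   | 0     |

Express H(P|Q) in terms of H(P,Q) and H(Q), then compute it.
H(P|Q) = H(P,Q) - H(Q)

Marginal P(Q) (column sums):
  P(Q=0) = 1/4 + 0 + 1/4 = 1/2
  P(Q=1) = 0 + 1/2 + 0 = 1/2

H(P,Q) = -[(1/4)·log₂(1/4) + (1/2)·log₂(1/2) + (1/4)·log₂(1/4)]
  = 0.5000 + 0.5000 + 0.5000
  = 1.5000 bits
H(Q) = -[(1/2)·log₂(1/2) + (1/2)·log₂(1/2)]
  = 0.5000 + 0.5000
  = 1.0000 bits

H(P|Q) = 1.5000 - 1.0000 = 0.5000 bits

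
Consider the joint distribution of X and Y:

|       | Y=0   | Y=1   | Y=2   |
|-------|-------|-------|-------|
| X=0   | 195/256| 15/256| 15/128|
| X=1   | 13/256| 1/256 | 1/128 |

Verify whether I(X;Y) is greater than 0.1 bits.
Marginal P(X) (row sums):
  P(X=0) = 195/256 + 15/256 + 15/128 = 15/16
  P(X=1) = 13/256 + 1/256 + 1/128 = 1/16
Marginal P(Y) (column sums):
  P(Y=0) = 195/256 + 13/256 = 13/16
  P(Y=1) = 15/256 + 1/256 = 1/16
  P(Y=2) = 15/128 + 1/128 = 1/8

H(X) = -[(15/16)·log₂(15/16) + (1/16)·log₂(1/16)]
  = 0.0873 + 0.2500
  = 0.3373 bits
H(Y) = -[(13/16)·log₂(13/16) + (1/16)·log₂(1/16) + (1/8)·log₂(1/8)]
  = 0.2434 + 0.2500 + 0.3750
  = 0.8684 bits
H(X,Y) = -[(195/256)·log₂(195/256) + (15/256)·log₂(15/256) + (15/128)·log₂(15/128) + (13/256)·log₂(13/256) + (1/256)·log₂(1/256) + (1/128)·log₂(1/128)]
  = 0.2991 + 0.2398 + 0.3625 + 0.2183 + 0.0313 + 0.0547
  = 1.2057 bits

I(X;Y) = H(X) + H(Y) - H(X,Y)
  = 0.3373 + 0.8684 - 1.2057
  = 0.0000 bits

No. I(X;Y) = 0.0000 bits, which is ≤ 0.1 bits.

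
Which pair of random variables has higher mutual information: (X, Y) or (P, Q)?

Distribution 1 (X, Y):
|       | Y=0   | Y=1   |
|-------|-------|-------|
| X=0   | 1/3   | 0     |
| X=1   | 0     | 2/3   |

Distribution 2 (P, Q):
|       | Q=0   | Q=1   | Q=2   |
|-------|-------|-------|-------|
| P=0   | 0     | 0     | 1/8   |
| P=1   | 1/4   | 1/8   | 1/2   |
Distribution 1 (X, Y):
Marginal P(X) (row sums):
  P(X=0) = 1/3 + 0 = 1/3
  P(X=1) = 0 + 2/3 = 2/3
Marginal P(Y) (column sums):
  P(Y=0) = 1/3 + 0 = 1/3
  P(Y=1) = 0 + 2/3 = 2/3

H(X) = -[(1/3)·log₂(1/3) + (2/3)·log₂(2/3)]
  = 0.5283 + 0.3900
  = 0.9183 bits
H(Y) = -[(1/3)·log₂(1/3) + (2/3)·log₂(2/3)]
  = 0.5283 + 0.3900
  = 0.9183 bits
H(X,Y) = -[(1/3)·log₂(1/3) + (2/3)·log₂(2/3)]
  = 0.5283 + 0.3900
  = 0.9183 bits

I(X;Y) = H(X) + H(Y) - H(X,Y)
  = 0.9183 + 0.9183 - 0.9183
  = 0.9183 bits

Distribution 2 (P, Q):
Marginal P(P) (row sums):
  P(P=0) = 0 + 0 + 1/8 = 1/8
  P(P=1) = 1/4 + 1/8 + 1/2 = 7/8
Marginal P(Q) (column sums):
  P(Q=0) = 0 + 1/4 = 1/4
  P(Q=1) = 0 + 1/8 = 1/8
  P(Q=2) = 1/8 + 1/2 = 5/8

H(P) = -[(1/8)·log₂(1/8) + (7/8)·log₂(7/8)]
  = 0.3750 + 0.1686
  = 0.5436 bits
H(Q) = -[(1/4)·log₂(1/4) + (1/8)·log₂(1/8) + (5/8)·log₂(5/8)]
  = 0.5000 + 0.3750 + 0.4238
  = 1.2988 bits
H(P,Q) = -[(1/8)·log₂(1/8) + (1/4)·log₂(1/4) + (1/8)·log₂(1/8) + (1/2)·log₂(1/2)]
  = 0.3750 + 0.5000 + 0.3750 + 0.5000
  = 1.7500 bits

I(P;Q) = H(P) + H(Q) - H(P,Q)
  = 0.5436 + 1.2988 - 1.7500
  = 0.0924 bits

I(X;Y) = 0.9183 bits > I(P;Q) = 0.0924 bits, so (X, Y) has the higher mutual information (stronger dependence).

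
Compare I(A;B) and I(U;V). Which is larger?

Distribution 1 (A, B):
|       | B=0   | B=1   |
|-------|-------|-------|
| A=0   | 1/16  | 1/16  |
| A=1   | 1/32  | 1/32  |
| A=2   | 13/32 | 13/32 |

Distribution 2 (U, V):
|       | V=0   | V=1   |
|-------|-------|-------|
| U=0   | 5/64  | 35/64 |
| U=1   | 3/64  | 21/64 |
Distribution 1 (A, B):
Marginal P(A) (row sums):
  P(A=0) = 1/16 + 1/16 = 1/8
  P(A=1) = 1/32 + 1/32 = 1/16
  P(A=2) = 13/32 + 13/32 = 13/16
Marginal P(B) (column sums):
  P(B=0) = 1/16 + 1/32 + 13/32 = 1/2
  P(B=1) = 1/16 + 1/32 + 13/32 = 1/2

H(A) = -[(1/8)·log₂(1/8) + (1/16)·log₂(1/16) + (13/16)·log₂(13/16)]
  = 0.3750 + 0.2500 + 0.2434
  = 0.8684 bits
H(B) = -[(1/2)·log₂(1/2) + (1/2)·log₂(1/2)]
  = 0.5000 + 0.5000
  = 1.0000 bits
H(A,B) = -[(1/16)·log₂(1/16) + (1/16)·log₂(1/16) + (1/32)·log₂(1/32) + (1/32)·log₂(1/32) + (13/32)·log₂(13/32) + (13/32)·log₂(13/32)]
  = 0.2500 + 0.2500 + 0.1563 + 0.1563 + 0.5279 + 0.5279
  = 1.8684 bits

I(A;B) = H(A) + H(B) - H(A,B)
  = 0.8684 + 1.0000 - 1.8684
  = 0.0000 bits

Distribution 2 (U, V):
Marginal P(U) (row sums):
  P(U=0) = 5/64 + 35/64 = 5/8
  P(U=1) = 3/64 + 21/64 = 3/8
Marginal P(V) (column sums):
  P(V=0) = 5/64 + 3/64 = 1/8
  P(V=1) = 35/64 + 21/64 = 7/8

H(U) = -[(5/8)·log₂(5/8) + (3/8)·log₂(3/8)]
  = 0.4238 + 0.5306
  = 0.9544 bits
H(V) = -[(1/8)·log₂(1/8) + (7/8)·log₂(7/8)]
  = 0.3750 + 0.1686
  = 0.5436 bits
H(U,V) = -[(5/64)·log₂(5/64) + (35/64)·log₂(35/64) + (3/64)·log₂(3/64) + (21/64)·log₂(21/64)]
  = 0.2873 + 0.4762 + 0.2070 + 0.5275
  = 1.4980 bits

I(U;V) = H(U) + H(V) - H(U,V)
  = 0.9544 + 0.5436 - 1.4980
  = 0.0000 bits

Both joint tables factor as the product of their marginals, so I(A;B) = I(U;V) = 0 bits: neither is larger (both pairs are independent).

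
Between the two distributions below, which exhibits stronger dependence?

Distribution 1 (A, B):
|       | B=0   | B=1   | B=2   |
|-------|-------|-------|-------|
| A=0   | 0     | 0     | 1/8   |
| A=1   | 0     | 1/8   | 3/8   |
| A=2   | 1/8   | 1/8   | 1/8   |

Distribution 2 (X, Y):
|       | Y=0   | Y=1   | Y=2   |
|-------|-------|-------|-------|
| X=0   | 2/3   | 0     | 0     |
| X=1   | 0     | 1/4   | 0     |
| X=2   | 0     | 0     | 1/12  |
Distribution 1 (A, B):
Marginal P(A) (row sums):
  P(A=0) = 0 + 0 + 1/8 = 1/8
  P(A=1) = 0 + 1/8 + 3/8 = 1/2
  P(A=2) = 1/8 + 1/8 + 1/8 = 3/8
Marginal P(B) (column sums):
  P(B=0) = 0 + 0 + 1/8 = 1/8
  P(B=1) = 0 + 1/8 + 1/8 = 1/4
  P(B=2) = 1/8 + 3/8 + 1/8 = 5/8

H(A) = -[(1/8)·log₂(1/8) + (1/2)·log₂(1/2) + (3/8)·log₂(3/8)]
  = 0.3750 + 0.5000 + 0.5306
  = 1.4056 bits
H(B) = -[(1/8)·log₂(1/8) + (1/4)·log₂(1/4) + (5/8)·log₂(5/8)]
  = 0.3750 + 0.5000 + 0.4238
  = 1.2988 bits
H(A,B) = -[(1/8)·log₂(1/8) + (1/8)·log₂(1/8) + (3/8)·log₂(3/8) + (1/8)·log₂(1/8) + (1/8)·log₂(1/8) + (1/8)·log₂(1/8)]
  = 0.3750 + 0.3750 + 0.5306 + 0.3750 + 0.3750 + 0.3750
  = 2.4056 bits

I(A;B) = H(A) + H(B) - H(A,B)
  = 1.4056 + 1.2988 - 2.4056
  = 0.2988 bits

Distribution 2 (X, Y):
Marginal P(X) (row sums):
  P(X=0) = 2/3 + 0 + 0 = 2/3
  P(X=1) = 0 + 1/4 + 0 = 1/4
  P(X=2) = 0 + 0 + 1/12 = 1/12
Marginal P(Y) (column sums):
  P(Y=0) = 2/3 + 0 + 0 = 2/3
  P(Y=1) = 0 + 1/4 + 0 = 1/4
  P(Y=2) = 0 + 0 + 1/12 = 1/12

H(X) = -[(2/3)·log₂(2/3) + (1/4)·log₂(1/4) + (1/12)·log₂(1/12)]
  = 0.3900 + 0.5000 + 0.2987
  = 1.1887 bits
H(Y) = -[(2/3)·log₂(2/3) + (1/4)·log₂(1/4) + (1/12)·log₂(1/12)]
  = 0.3900 + 0.5000 + 0.2987
  = 1.1887 bits
H(X,Y) = -[(2/3)·log₂(2/3) + (1/4)·log₂(1/4) + (1/12)·log₂(1/12)]
  = 0.3900 + 0.5000 + 0.2987
  = 1.1887 bits

I(X;Y) = H(X) + H(Y) - H(X,Y)
  = 1.1887 + 1.1887 - 1.1887
  = 1.1887 bits

I(X;Y) = 1.1887 bits > I(A;B) = 0.2988 bits, so (X, Y) has the higher mutual information (stronger dependence).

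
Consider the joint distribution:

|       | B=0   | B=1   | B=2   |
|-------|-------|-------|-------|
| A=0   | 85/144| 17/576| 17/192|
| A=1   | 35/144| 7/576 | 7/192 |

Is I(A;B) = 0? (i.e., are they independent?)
Marginal P(A) (row sums):
  P(A=0) = 85/144 + 17/576 + 17/192 = 17/24
  P(A=1) = 35/144 + 7/576 + 7/192 = 7/24
Marginal P(B) (column sums):
  P(B=0) = 85/144 + 35/144 = 5/6
  P(B=1) = 17/576 + 7/576 = 1/24
  P(B=2) = 17/192 + 7/192 = 1/8

A and B are independent iff P(A=i,B=j) = P(A=i)·P(B=j) for every cell.
  P(A=0)·P(B=0) = 17/24 × 5/6 = 85/144 = P(A=0,B=0) ✓
  P(A=0)·P(B=1) = 17/24 × 1/24 = 17/576 = P(A=0,B=1) ✓
  P(A=0)·P(B=2) = 17/24 × 1/8 = 17/192 = P(A=0,B=2) ✓
  P(A=1)·P(B=0) = 7/24 × 5/6 = 35/144 = P(A=1,B=0) ✓
  P(A=1)·P(B=1) = 7/24 × 1/24 = 7/576 = P(A=1,B=1) ✓
  P(A=1)·P(B=2) = 7/24 × 1/8 = 7/192 = P(A=1,B=2) ✓

Yes, A and B are independent: every cell factors, so I(A;B) = 0 bits.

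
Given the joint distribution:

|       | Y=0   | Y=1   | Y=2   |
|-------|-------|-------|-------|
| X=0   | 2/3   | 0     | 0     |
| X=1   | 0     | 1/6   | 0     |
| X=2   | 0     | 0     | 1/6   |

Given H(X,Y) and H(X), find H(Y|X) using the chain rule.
From the chain rule: H(X,Y) = H(X) + H(Y|X)
Therefore: H(Y|X) = H(X,Y) - H(X)

H(X,Y) = -[(2/3)·log₂(2/3) + (1/6)·log₂(1/6) + (1/6)·log₂(1/6)]
  = 0.3900 + 0.4308 + 0.4308
  = 1.2516 bits
Marginal P(X) (row sums):
  P(X=0) = 2/3 + 0 + 0 = 2/3
  P(X=1) = 0 + 1/6 + 0 = 1/6
  P(X=2) = 0 + 0 + 1/6 = 1/6
H(X) = -[(2/3)·log₂(2/3) + (1/6)·log₂(1/6) + (1/6)·log₂(1/6)]
  = 0.3900 + 0.4308 + 0.4308
  = 1.2516 bits

H(Y|X) = 1.2516 - 1.2516 = 0.0000 bits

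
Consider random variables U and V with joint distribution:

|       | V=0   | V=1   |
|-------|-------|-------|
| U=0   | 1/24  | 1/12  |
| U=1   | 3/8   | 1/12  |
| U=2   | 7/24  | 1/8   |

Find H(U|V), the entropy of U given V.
Marginal P(V) (column sums):
  P(V=0) = 1/24 + 3/8 + 7/24 = 17/24
  P(V=1) = 1/12 + 1/12 + 1/8 = 7/24

H(U|V) = -Σ P(U,V)·log₂ P(U|V), where P(U|V) = P(U,V) / P(V)
  (U=0,V=0): P(U|V) = (1/24)/(17/24) = 1/17;  -(1/24)·log₂(1/17) = 0.1703
  (U=0,V=1): P(U|V) = (1/12)/(7/24) = 2/7;  -(1/12)·log₂(2/7) = 0.1506
  (U=1,V=0): P(U|V) = (3/8)/(17/24) = 9/17;  -(3/8)·log₂(9/17) = 0.3441
  (U=1,V=1): P(U|V) = (1/12)/(7/24) = 2/7;  -(1/12)·log₂(2/7) = 0.1506
  (U=2,V=0): P(U|V) = (7/24)/(17/24) = 7/17;  -(7/24)·log₂(7/17) = 0.3734
  (U=2,V=1): P(U|V) = (1/8)/(7/24) = 3/7;  -(1/8)·log₂(3/7) = 0.1528
H(U|V) = 0.1703 + 0.1506 + 0.3441 + 0.1506 + 0.3734 + 0.1528
  = 1.3418 bits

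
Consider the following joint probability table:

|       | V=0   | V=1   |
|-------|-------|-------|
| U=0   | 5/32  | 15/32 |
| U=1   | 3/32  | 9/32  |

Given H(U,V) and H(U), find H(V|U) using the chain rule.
From the chain rule: H(U,V) = H(U) + H(V|U)
Therefore: H(V|U) = H(U,V) - H(U)

H(U,V) = -[(5/32)·log₂(5/32) + (15/32)·log₂(15/32) + (3/32)·log₂(3/32) + (9/32)·log₂(9/32)]
  = 0.4184 + 0.5124 + 0.3202 + 0.5147
  = 1.7657 bits
Marginal P(U) (row sums):
  P(U=0) = 5/32 + 15/32 = 5/8
  P(U=1) = 3/32 + 9/32 = 3/8
H(U) = -[(5/8)·log₂(5/8) + (3/8)·log₂(3/8)]
  = 0.4238 + 0.5306
  = 0.9544 bits

H(V|U) = 1.7657 - 0.9544 = 0.8113 bits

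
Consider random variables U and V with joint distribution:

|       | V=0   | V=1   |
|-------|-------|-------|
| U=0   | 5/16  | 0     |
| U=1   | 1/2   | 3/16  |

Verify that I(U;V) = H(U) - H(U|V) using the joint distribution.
Left side, from I(U;V) = H(U) + H(V) - H(U,V):
Marginal P(U) (row sums):
  P(U=0) = 5/16 + 0 = 5/16
  P(U=1) = 1/2 + 3/16 = 11/16
Marginal P(V) (column sums):
  P(V=0) = 5/16 + 1/2 = 13/16
  P(V=1) = 0 + 3/16 = 3/16

H(U) = -[(5/16)·log₂(5/16) + (11/16)·log₂(11/16)]
  = 0.5244 + 0.3716
  = 0.8960 bits
H(V) = -[(13/16)·log₂(13/16) + (3/16)·log₂(3/16)]
  = 0.2434 + 0.4528
  = 0.6962 bits
H(U,V) = -[(5/16)·log₂(5/16) + (1/2)·log₂(1/2) + (3/16)·log₂(3/16)]
  = 0.5244 + 0.5000 + 0.4528
  = 1.4772 bits

I(U;V) = H(U) + H(V) - H(U,V)
  = 0.8960 + 0.6962 - 1.4772
  = 0.1150 bits

Right side, with H(U|V) computed directly from the conditional probabilities:
H(U|V) = -Σ P(U,V)·log₂ P(U|V), where P(U|V) = P(U,V) / P(V)
  (cells with P(U,V) = 0 contribute 0)
  (U=0,V=0): P(U|V) = (5/16)/(13/16) = 5/13;  -(5/16)·log₂(5/13) = 0.4308
  (U=1,V=0): P(U|V) = (1/2)/(13/16) = 8/13;  -(1/2)·log₂(8/13) = 0.3502
  (U=1,V=1): P(U|V) = (3/16)/(3/16) = 1;  -(3/16)·log₂(1) = 0.0000
H(U|V) = 0.4308 + 0.3502 + 0.0000
  = 0.7810 bits
H(U) - H(U|V) = 0.8960 - 0.7810 = 0.1150 bits

Both sides equal 0.1150 bits, so I(U;V) = H(U) - H(U|V) ✓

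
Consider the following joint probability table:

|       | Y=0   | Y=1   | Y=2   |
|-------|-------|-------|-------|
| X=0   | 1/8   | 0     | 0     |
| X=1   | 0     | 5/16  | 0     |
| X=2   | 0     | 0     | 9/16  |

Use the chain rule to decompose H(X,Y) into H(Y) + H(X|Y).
By the chain rule: H(X,Y) = H(Y) + H(X|Y)

Marginal P(Y) (column sums):
  P(Y=0) = 1/8 + 0 + 0 = 1/8
  P(Y=1) = 0 + 5/16 + 0 = 5/16
  P(Y=2) = 0 + 0 + 9/16 = 9/16
H(Y) = -[(1/8)·log₂(1/8) + (5/16)·log₂(5/16) + (9/16)·log₂(9/16)]
  = 0.3750 + 0.5244 + 0.4669
  = 1.3663 bits
H(X|Y) = -Σ P(X,Y)·log₂ P(X|Y), where P(X|Y) = P(X,Y) / P(Y)
  (cells with P(X,Y) = 0 contribute 0)
  (X=0,Y=0): P(X|Y) = (1/8)/(1/8) = 1;  -(1/8)·log₂(1) = 0.0000
  (X=1,Y=1): P(X|Y) = (5/16)/(5/16) = 1;  -(5/16)·log₂(1) = 0.0000
  (X=2,Y=2): P(X|Y) = (9/16)/(9/16) = 1;  -(9/16)·log₂(1) = 0.0000
H(X|Y) = 0.0000 + 0.0000 + 0.0000
  = 0.0000 bits

H(X,Y) = H(Y) + H(X|Y) = 1.3663 + 0.0000 = 1.3663 bits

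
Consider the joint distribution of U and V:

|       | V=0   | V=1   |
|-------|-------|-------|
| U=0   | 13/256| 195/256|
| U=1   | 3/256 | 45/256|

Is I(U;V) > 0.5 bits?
Marginal P(U) (row sums):
  P(U=0) = 13/256 + 195/256 = 13/16
  P(U=1) = 3/256 + 45/256 = 3/16
Marginal P(V) (column sums):
  P(V=0) = 13/256 + 3/256 = 1/16
  P(V=1) = 195/256 + 45/256 = 15/16

H(U) = -[(13/16)·log₂(13/16) + (3/16)·log₂(3/16)]
  = 0.2434 + 0.4528
  = 0.6962 bits
H(V) = -[(1/16)·log₂(1/16) + (15/16)·log₂(15/16)]
  = 0.2500 + 0.0873
  = 0.3373 bits
H(U,V) = -[(13/256)·log₂(13/256) + (195/256)·log₂(195/256) + (3/256)·log₂(3/256) + (45/256)·log₂(45/256)]
  = 0.2183 + 0.2991 + 0.0752 + 0.4409
  = 1.0335 bits

I(U;V) = H(U) + H(V) - H(U,V)
  = 0.6962 + 0.3373 - 1.0335
  = 0.0000 bits

No. I(U;V) = 0.0000 bits, which is ≤ 0.5 bits.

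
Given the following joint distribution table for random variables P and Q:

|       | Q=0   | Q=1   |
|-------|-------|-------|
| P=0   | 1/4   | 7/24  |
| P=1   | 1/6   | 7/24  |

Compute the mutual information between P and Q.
Marginal P(P) (row sums):
  P(P=0) = 1/4 + 7/24 = 13/24
  P(P=1) = 1/6 + 7/24 = 11/24
Marginal P(Q) (column sums):
  P(Q=0) = 1/4 + 1/6 = 5/12
  P(Q=1) = 7/24 + 7/24 = 7/12

H(P) = -[(13/24)·log₂(13/24) + (11/24)·log₂(11/24)]
  = 0.4791 + 0.5159
  = 0.9950 bits
H(Q) = -[(5/12)·log₂(5/12) + (7/12)·log₂(7/12)]
  = 0.5263 + 0.4536
  = 0.9799 bits
H(P,Q) = -[(1/4)·log₂(1/4) + (7/24)·log₂(7/24) + (1/6)·log₂(1/6) + (7/24)·log₂(7/24)]
  = 0.5000 + 0.5185 + 0.4308 + 0.5185
  = 1.9678 bits

I(P;Q) = H(P) + H(Q) - H(P,Q)
  = 0.9950 + 0.9799 - 1.9678
  = 0.0071 bits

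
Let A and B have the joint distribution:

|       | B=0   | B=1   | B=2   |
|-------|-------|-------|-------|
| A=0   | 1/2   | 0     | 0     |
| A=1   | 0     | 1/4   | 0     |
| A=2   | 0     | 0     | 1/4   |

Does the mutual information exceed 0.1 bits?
Marginal P(A) (row sums):
  P(A=0) = 1/2 + 0 + 0 = 1/2
  P(A=1) = 0 + 1/4 + 0 = 1/4
  P(A=2) = 0 + 0 + 1/4 = 1/4
Marginal P(B) (column sums):
  P(B=0) = 1/2 + 0 + 0 = 1/2
  P(B=1) = 0 + 1/4 + 0 = 1/4
  P(B=2) = 0 + 0 + 1/4 = 1/4

H(A) = -[(1/2)·log₂(1/2) + (1/4)·log₂(1/4) + (1/4)·log₂(1/4)]
  = 0.5000 + 0.5000 + 0.5000
  = 1.5000 bits
H(B) = -[(1/2)·log₂(1/2) + (1/4)·log₂(1/4) + (1/4)·log₂(1/4)]
  = 0.5000 + 0.5000 + 0.5000
  = 1.5000 bits
H(A,B) = -[(1/2)·log₂(1/2) + (1/4)·log₂(1/4) + (1/4)·log₂(1/4)]
  = 0.5000 + 0.5000 + 0.5000
  = 1.5000 bits

I(A;B) = H(A) + H(B) - H(A,B)
  = 1.5000 + 1.5000 - 1.5000
  = 1.5000 bits

Yes. I(A;B) = 1.5000 bits, which is > 0.1 bits.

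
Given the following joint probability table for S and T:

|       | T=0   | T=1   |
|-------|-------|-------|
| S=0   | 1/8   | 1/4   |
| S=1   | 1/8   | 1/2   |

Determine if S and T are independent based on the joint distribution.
Marginal P(S) (row sums):
  P(S=0) = 1/8 + 1/4 = 3/8
  P(S=1) = 1/8 + 1/2 = 5/8
Marginal P(T) (column sums):
  P(T=0) = 1/8 + 1/8 = 1/4
  P(T=1) = 1/4 + 1/2 = 3/4

S and T are independent iff P(S=i,T=j) = P(S=i)·P(T=j) for every cell.
  P(S=0)·P(T=0) = 3/8 × 1/4 = 3/32, but P(S=0,T=0) = 1/8 ✗

No, S and T are not independent. Quantitatively, I(S;T) > 0:

H(S) = -[(3/8)·log₂(3/8) + (5/8)·log₂(5/8)]
  = 0.5306 + 0.4238
  = 0.9544 bits
H(T) = -[(1/4)·log₂(1/4) + (3/4)·log₂(3/4)]
  = 0.5000 + 0.3113
  = 0.8113 bits
H(S,T) = -[(1/8)·log₂(1/8) + (1/4)·log₂(1/4) + (1/8)·log₂(1/8) + (1/2)·log₂(1/2)]
  = 0.3750 + 0.5000 + 0.3750 + 0.5000
  = 1.7500 bits
I(S;T) = H(S) + H(T) - H(S,T) = 0.9544 + 0.8113 - 1.7500 = 0.0157 bits > 0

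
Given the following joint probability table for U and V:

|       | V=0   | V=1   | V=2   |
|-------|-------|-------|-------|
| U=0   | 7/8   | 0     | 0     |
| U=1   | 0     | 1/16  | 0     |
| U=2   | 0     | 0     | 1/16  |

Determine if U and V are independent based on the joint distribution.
Marginal P(U) (row sums):
  P(U=0) = 7/8 + 0 + 0 = 7/8
  P(U=1) = 0 + 1/16 + 0 = 1/16
  P(U=2) = 0 + 0 + 1/16 = 1/16
Marginal P(V) (column sums):
  P(V=0) = 7/8 + 0 + 0 = 7/8
  P(V=1) = 0 + 1/16 + 0 = 1/16
  P(V=2) = 0 + 0 + 1/16 = 1/16

U and V are independent iff P(U=i,V=j) = P(U=i)·P(V=j) for every cell.
  P(U=0)·P(V=0) = 7/8 × 7/8 = 49/64, but P(U=0,V=0) = 7/8 ✗

No, U and V are not independent. Quantitatively, I(U;V) > 0:

H(U) = -[(7/8)·log₂(7/8) + (1/16)·log₂(1/16) + (1/16)·log₂(1/16)]
  = 0.1686 + 0.2500 + 0.2500
  = 0.6686 bits
H(V) = -[(7/8)·log₂(7/8) + (1/16)·log₂(1/16) + (1/16)·log₂(1/16)]
  = 0.1686 + 0.2500 + 0.2500
  = 0.6686 bits
H(U,V) = -[(7/8)·log₂(7/8) + (1/16)·log₂(1/16) + (1/16)·log₂(1/16)]
  = 0.1686 + 0.2500 + 0.2500
  = 0.6686 bits
I(U;V) = H(U) + H(V) - H(U,V) = 0.6686 + 0.6686 - 0.6686 = 0.6686 bits > 0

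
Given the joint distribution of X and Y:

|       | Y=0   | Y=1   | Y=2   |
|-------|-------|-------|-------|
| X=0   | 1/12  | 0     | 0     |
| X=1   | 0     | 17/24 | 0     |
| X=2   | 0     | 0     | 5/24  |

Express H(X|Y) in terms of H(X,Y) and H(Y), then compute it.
H(X|Y) = H(X,Y) - H(Y)

Marginal P(Y) (column sums):
  P(Y=0) = 1/12 + 0 + 0 = 1/12
  P(Y=1) = 0 + 17/24 + 0 = 17/24
  P(Y=2) = 0 + 0 + 5/24 = 5/24

H(X,Y) = -[(1/12)·log₂(1/12) + (17/24)·log₂(17/24) + (5/24)·log₂(5/24)]
  = 0.2987 + 0.3524 + 0.4715
  = 1.1226 bits
H(Y) = -[(1/12)·log₂(1/12) + (17/24)·log₂(17/24) + (5/24)·log₂(5/24)]
  = 0.2987 + 0.3524 + 0.4715
  = 1.1226 bits

H(X|Y) = 1.1226 - 1.1226 = 0.0000 bits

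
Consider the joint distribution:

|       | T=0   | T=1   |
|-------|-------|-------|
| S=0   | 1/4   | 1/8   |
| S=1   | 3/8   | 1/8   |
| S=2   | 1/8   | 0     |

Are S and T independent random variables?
Marginal P(S) (row sums):
  P(S=0) = 1/4 + 1/8 = 3/8
  P(S=1) = 3/8 + 1/8 = 1/2
  P(S=2) = 1/8 + 0 = 1/8
Marginal P(T) (column sums):
  P(T=0) = 1/4 + 3/8 + 1/8 = 3/4
  P(T=1) = 1/8 + 1/8 + 0 = 1/4

S and T are independent iff P(S=i,T=j) = P(S=i)·P(T=j) for every cell.
  P(S=0)·P(T=0) = 3/8 × 3/4 = 9/32, but P(S=0,T=0) = 1/4 ✗

No, S and T are not independent. Quantitatively, I(S;T) > 0:

H(S) = -[(3/8)·log₂(3/8) + (1/2)·log₂(1/2) + (1/8)·log₂(1/8)]
  = 0.5306 + 0.5000 + 0.3750
  = 1.4056 bits
H(T) = -[(3/4)·log₂(3/4) + (1/4)·log₂(1/4)]
  = 0.3113 + 0.5000
  = 0.8113 bits
H(S,T) = -[(1/4)·log₂(1/4) + (1/8)·log₂(1/8) + (3/8)·log₂(3/8) + (1/8)·log₂(1/8) + (1/8)·log₂(1/8)]
  = 0.5000 + 0.3750 + 0.5306 + 0.3750 + 0.3750
  = 2.1556 bits
I(S;T) = H(S) + H(T) - H(S,T) = 1.4056 + 0.8113 - 2.1556 = 0.0613 bits > 0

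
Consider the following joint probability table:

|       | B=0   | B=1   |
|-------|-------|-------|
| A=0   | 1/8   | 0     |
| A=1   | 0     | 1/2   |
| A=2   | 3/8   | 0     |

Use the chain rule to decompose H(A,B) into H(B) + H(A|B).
By the chain rule: H(A,B) = H(B) + H(A|B)

Marginal P(B) (column sums):
  P(B=0) = 1/8 + 0 + 3/8 = 1/2
  P(B=1) = 0 + 1/2 + 0 = 1/2
H(B) = -[(1/2)·log₂(1/2) + (1/2)·log₂(1/2)]
  = 0.5000 + 0.5000
  = 1.0000 bits
H(A|B) = -Σ P(A,B)·log₂ P(A|B), where P(A|B) = P(A,B) / P(B)
  (cells with P(A,B) = 0 contribute 0)
  (A=0,B=0): P(A|B) = (1/8)/(1/2) = 1/4;  -(1/8)·log₂(1/4) = 0.2500
  (A=1,B=1): P(A|B) = (1/2)/(1/2) = 1;  -(1/2)·log₂(1) = 0.0000
  (A=2,B=0): P(A|B) = (3/8)/(1/2) = 3/4;  -(3/8)·log₂(3/4) = 0.1556
H(A|B) = 0.2500 + 0.0000 + 0.1556
  = 0.4056 bits

H(A,B) = H(B) + H(A|B) = 1.0000 + 0.4056 = 1.4056 bits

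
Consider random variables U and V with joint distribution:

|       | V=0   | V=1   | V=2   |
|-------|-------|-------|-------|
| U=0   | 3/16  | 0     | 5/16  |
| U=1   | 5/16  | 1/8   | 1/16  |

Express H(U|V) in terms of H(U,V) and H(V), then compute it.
H(U|V) = H(U,V) - H(V)

Marginal P(V) (column sums):
  P(V=0) = 3/16 + 5/16 = 1/2
  P(V=1) = 0 + 1/8 = 1/8
  P(V=2) = 5/16 + 1/16 = 3/8

H(U,V) = -[(3/16)·log₂(3/16) + (5/16)·log₂(5/16) + (5/16)·log₂(5/16) + (1/8)·log₂(1/8) + (1/16)·log₂(1/16)]
  = 0.4528 + 0.5244 + 0.5244 + 0.3750 + 0.2500
  = 2.1266 bits
H(V) = -[(1/2)·log₂(1/2) + (1/8)·log₂(1/8) + (3/8)·log₂(3/8)]
  = 0.5000 + 0.3750 + 0.5306
  = 1.4056 bits

H(U|V) = 2.1266 - 1.4056 = 0.7210 bits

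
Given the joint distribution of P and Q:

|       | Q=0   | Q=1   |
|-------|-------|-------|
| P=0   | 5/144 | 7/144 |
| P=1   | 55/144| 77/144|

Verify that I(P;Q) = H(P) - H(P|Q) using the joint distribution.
Left side, from I(P;Q) = H(P) + H(Q) - H(P,Q):
Marginal P(P) (row sums):
  P(P=0) = 5/144 + 7/144 = 1/12
  P(P=1) = 55/144 + 77/144 = 11/12
Marginal P(Q) (column sums):
  P(Q=0) = 5/144 + 55/144 = 5/12
  P(Q=1) = 7/144 + 77/144 = 7/12

H(P) = -[(1/12)·log₂(1/12) + (11/12)·log₂(11/12)]
  = 0.2987 + 0.1151
  = 0.4138 bits
H(Q) = -[(5/12)·log₂(5/12) + (7/12)·log₂(7/12)]
  = 0.5263 + 0.4536
  = 0.9799 bits
H(P,Q) = -[(5/144)·log₂(5/144) + (7/144)·log₂(7/144) + (55/144)·log₂(55/144) + (77/144)·log₂(77/144)]
  = 0.1683 + 0.2121 + 0.5304 + 0.4829
  = 1.3937 bits

I(P;Q) = H(P) + H(Q) - H(P,Q)
  = 0.4138 + 0.9799 - 1.3937
  = 0.0000 bits

Right side, with H(P|Q) computed directly from the conditional probabilities:
H(P|Q) = -Σ P(P,Q)·log₂ P(P|Q), where P(P|Q) = P(P,Q) / P(Q)
  (P=0,Q=0): P(P|Q) = (5/144)/(5/12) = 1/12;  -(5/144)·log₂(1/12) = 0.1245
  (P=0,Q=1): P(P|Q) = (7/144)/(7/12) = 1/12;  -(7/144)·log₂(1/12) = 0.1743
  (P=1,Q=0): P(P|Q) = (55/144)/(5/12) = 11/12;  -(55/144)·log₂(11/12) = 0.0479
  (P=1,Q=1): P(P|Q) = (77/144)/(7/12) = 11/12;  -(77/144)·log₂(11/12) = 0.0671
H(P|Q) = 0.1245 + 0.1743 + 0.0479 + 0.0671
  = 0.4138 bits
H(P) - H(P|Q) = 0.4138 - 0.4138 = 0.0000 bits

Both sides equal 0.0000 bits, so I(P;Q) = H(P) - H(P|Q) ✓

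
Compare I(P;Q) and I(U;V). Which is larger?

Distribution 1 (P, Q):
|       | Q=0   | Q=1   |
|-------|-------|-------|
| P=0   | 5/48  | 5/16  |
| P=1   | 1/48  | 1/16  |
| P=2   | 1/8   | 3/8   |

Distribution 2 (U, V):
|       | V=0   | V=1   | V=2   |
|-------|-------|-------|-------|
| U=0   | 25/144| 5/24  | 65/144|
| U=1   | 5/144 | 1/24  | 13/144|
Distribution 1 (P, Q):
Marginal P(P) (row sums):
  P(P=0) = 5/48 + 5/16 = 5/12
  P(P=1) = 1/48 + 1/16 = 1/12
  P(P=2) = 1/8 + 3/8 = 1/2
Marginal P(Q) (column sums):
  P(Q=0) = 5/48 + 1/48 + 1/8 = 1/4
  P(Q=1) = 5/16 + 1/16 + 3/8 = 3/4

H(P) = -[(5/12)·log₂(5/12) + (1/12)·log₂(1/12) + (1/2)·log₂(1/2)]
  = 0.5263 + 0.2987 + 0.5000
  = 1.3250 bits
H(Q) = -[(1/4)·log₂(1/4) + (3/4)·log₂(3/4)]
  = 0.5000 + 0.3113
  = 0.8113 bits
H(P,Q) = -[(5/48)·log₂(5/48) + (5/16)·log₂(5/16) + (1/48)·log₂(1/48) + (1/16)·log₂(1/16) + (1/8)·log₂(1/8) + (3/8)·log₂(3/8)]
  = 0.3399 + 0.5244 + 0.1164 + 0.2500 + 0.3750 + 0.5306
  = 2.1363 bits

I(P;Q) = H(P) + H(Q) - H(P,Q)
  = 1.3250 + 0.8113 - 2.1363
  = 0.0000 bits

Distribution 2 (U, V):
Marginal P(U) (row sums):
  P(U=0) = 25/144 + 5/24 + 65/144 = 5/6
  P(U=1) = 5/144 + 1/24 + 13/144 = 1/6
Marginal P(V) (column sums):
  P(V=0) = 25/144 + 5/144 = 5/24
  P(V=1) = 5/24 + 1/24 = 1/4
  P(V=2) = 65/144 + 13/144 = 13/24

H(U) = -[(5/6)·log₂(5/6) + (1/6)·log₂(1/6)]
  = 0.2192 + 0.4308
  = 0.6500 bits
H(V) = -[(5/24)·log₂(5/24) + (1/4)·log₂(1/4) + (13/24)·log₂(13/24)]
  = 0.4715 + 0.5000 + 0.4791
  = 1.4506 bits
H(U,V) = -[(25/144)·log₂(25/144) + (5/24)·log₂(5/24) + (65/144)·log₂(65/144) + (5/144)·log₂(5/144) + (1/24)·log₂(1/24) + (13/144)·log₂(13/144)]
  = 0.4386 + 0.4715 + 0.5180 + 0.1683 + 0.1910 + 0.3132
  = 2.1006 bits

I(U;V) = H(U) + H(V) - H(U,V)
  = 0.6500 + 1.4506 - 2.1006
  = 0.0000 bits

Both joint tables factor as the product of their marginals, so I(P;Q) = I(U;V) = 0 bits: neither is larger (both pairs are independent).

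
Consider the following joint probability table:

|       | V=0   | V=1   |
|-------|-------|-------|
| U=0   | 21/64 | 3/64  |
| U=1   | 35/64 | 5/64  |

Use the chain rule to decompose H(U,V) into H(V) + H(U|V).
By the chain rule: H(U,V) = H(V) + H(U|V)

Marginal P(V) (column sums):
  P(V=0) = 21/64 + 35/64 = 7/8
  P(V=1) = 3/64 + 5/64 = 1/8
H(V) = -[(7/8)·log₂(7/8) + (1/8)·log₂(1/8)]
  = 0.1686 + 0.3750
  = 0.5436 bits
H(U|V) = -Σ P(U,V)·log₂ P(U|V), where P(U|V) = P(U,V) / P(V)
  (U=0,V=0): P(U|V) = (21/64)/(7/8) = 3/8;  -(21/64)·log₂(3/8) = 0.4643
  (U=0,V=1): P(U|V) = (3/64)/(1/8) = 3/8;  -(3/64)·log₂(3/8) = 0.0663
  (U=1,V=0): P(U|V) = (35/64)/(7/8) = 5/8;  -(35/64)·log₂(5/8) = 0.3708
  (U=1,V=1): P(U|V) = (5/64)/(1/8) = 5/8;  -(5/64)·log₂(5/8) = 0.0530
H(U|V) = 0.4643 + 0.0663 + 0.3708 + 0.0530
  = 0.9544 bits

H(U,V) = H(V) + H(U|V) = 0.5436 + 0.9544 = 1.4980 bits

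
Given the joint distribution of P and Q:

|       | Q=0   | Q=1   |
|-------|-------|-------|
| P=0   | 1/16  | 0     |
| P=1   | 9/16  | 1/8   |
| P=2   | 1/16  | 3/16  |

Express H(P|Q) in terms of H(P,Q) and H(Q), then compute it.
H(P|Q) = H(P,Q) - H(Q)

Marginal P(Q) (column sums):
  P(Q=0) = 1/16 + 9/16 + 1/16 = 11/16
  P(Q=1) = 0 + 1/8 + 3/16 = 5/16

H(P,Q) = -[(1/16)·log₂(1/16) + (9/16)·log₂(9/16) + (1/8)·log₂(1/8) + (1/16)·log₂(1/16) + (3/16)·log₂(3/16)]
  = 0.2500 + 0.4669 + 0.3750 + 0.2500 + 0.4528
  = 1.7947 bits
H(Q) = -[(11/16)·log₂(11/16) + (5/16)·log₂(5/16)]
  = 0.3716 + 0.5244
  = 0.8960 bits

H(P|Q) = 1.7947 - 0.8960 = 0.8987 bits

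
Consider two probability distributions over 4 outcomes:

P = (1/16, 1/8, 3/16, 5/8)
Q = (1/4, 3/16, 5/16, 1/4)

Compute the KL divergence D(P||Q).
D(P||Q) = Σ P(i) log₂(P(i)/Q(i))
  i=0: (1/16) × log₂((1/16)/(1/4)) = (1/16) × log₂(1/4) = -0.1250
  i=1: (1/8) × log₂((1/8)/(3/16)) = (1/8) × log₂(2/3) = -0.0731
  i=2: (3/16) × log₂((3/16)/(5/16)) = (3/16) × log₂(3/5) = -0.1382
  i=3: (5/8) × log₂((5/8)/(1/4)) = (5/8) × log₂(5/2) = 0.8262
D(P||Q) = -0.1250 - 0.0731 - 0.1382 + 0.8262
  = 0.4899 bits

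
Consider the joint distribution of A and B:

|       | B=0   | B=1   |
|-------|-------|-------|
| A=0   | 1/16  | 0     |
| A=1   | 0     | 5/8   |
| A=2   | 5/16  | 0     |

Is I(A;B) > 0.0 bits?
Marginal P(A) (row sums):
  P(A=0) = 1/16 + 0 = 1/16
  P(A=1) = 0 + 5/8 = 5/8
  P(A=2) = 5/16 + 0 = 5/16
Marginal P(B) (column sums):
  P(B=0) = 1/16 + 0 + 5/16 = 3/8
  P(B=1) = 0 + 5/8 + 0 = 5/8

H(A) = -[(1/16)·log₂(1/16) + (5/8)·log₂(5/8) + (5/16)·log₂(5/16)]
  = 0.2500 + 0.4238 + 0.5244
  = 1.1982 bits
H(B) = -[(3/8)·log₂(3/8) + (5/8)·log₂(5/8)]
  = 0.5306 + 0.4238
  = 0.9544 bits
H(A,B) = -[(1/16)·log₂(1/16) + (5/8)·log₂(5/8) + (5/16)·log₂(5/16)]
  = 0.2500 + 0.4238 + 0.5244
  = 1.1982 bits

I(A;B) = H(A) + H(B) - H(A,B)
  = 1.1982 + 0.9544 - 1.1982
  = 0.9544 bits

Yes. I(A;B) = 0.9544 bits, which is > 0.0 bits.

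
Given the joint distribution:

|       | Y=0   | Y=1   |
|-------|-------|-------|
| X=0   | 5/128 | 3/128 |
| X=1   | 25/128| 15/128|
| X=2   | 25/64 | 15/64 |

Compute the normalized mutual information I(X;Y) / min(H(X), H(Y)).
Marginal P(X) (row sums):
  P(X=0) = 5/128 + 3/128 = 1/16
  P(X=1) = 25/128 + 15/128 = 5/16
  P(X=2) = 25/64 + 15/64 = 5/8
Marginal P(Y) (column sums):
  P(Y=0) = 5/128 + 25/128 + 25/64 = 5/8
  P(Y=1) = 3/128 + 15/128 + 15/64 = 3/8

H(X) = -[(1/16)·log₂(1/16) + (5/16)·log₂(5/16) + (5/8)·log₂(5/8)]
  = 0.2500 + 0.5244 + 0.4238
  = 1.1982 bits
H(Y) = -[(5/8)·log₂(5/8) + (3/8)·log₂(3/8)]
  = 0.4238 + 0.5306
  = 0.9544 bits
H(X,Y) = -[(5/128)·log₂(5/128) + (3/128)·log₂(3/128) + (25/128)·log₂(25/128) + (15/128)·log₂(15/128) + (25/64)·log₂(25/64) + (15/64)·log₂(15/64)]
  = 0.1827 + 0.1269 + 0.4602 + 0.3625 + 0.5297 + 0.4906
  = 2.1526 bits

I(X;Y) = H(X) + H(Y) - H(X,Y)
  = 1.1982 + 0.9544 - 2.1526
  = 0.0000 bits

min(H(X), H(Y)) = min(1.1982, 0.9544) = 0.9544 bits
Normalized MI = 0.0000 / 0.9544 = 0.0000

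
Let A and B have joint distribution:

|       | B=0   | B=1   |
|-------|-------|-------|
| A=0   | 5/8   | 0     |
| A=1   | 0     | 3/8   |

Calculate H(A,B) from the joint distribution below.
H(A,B) = -Σ P(A,B) log₂ P(A,B), summed over the non-zero cells:
H(A,B) = -[(5/8)·log₂(5/8) + (3/8)·log₂(3/8)]
  = 0.4238 + 0.5306
  = 0.9544 bits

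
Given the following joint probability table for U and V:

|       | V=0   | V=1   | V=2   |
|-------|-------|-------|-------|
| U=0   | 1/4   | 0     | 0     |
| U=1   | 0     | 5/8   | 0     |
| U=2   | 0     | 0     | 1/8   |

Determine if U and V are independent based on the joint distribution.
Marginal P(U) (row sums):
  P(U=0) = 1/4 + 0 + 0 = 1/4
  P(U=1) = 0 + 5/8 + 0 = 5/8
  P(U=2) = 0 + 0 + 1/8 = 1/8
Marginal P(V) (column sums):
  P(V=0) = 1/4 + 0 + 0 = 1/4
  P(V=1) = 0 + 5/8 + 0 = 5/8
  P(V=2) = 0 + 0 + 1/8 = 1/8

U and V are independent iff P(U=i,V=j) = P(U=i)·P(V=j) for every cell.
  P(U=0)·P(V=0) = 1/4 × 1/4 = 1/16, but P(U=0,V=0) = 1/4 ✗

No, U and V are not independent. Quantitatively, I(U;V) > 0:

H(U) = -[(1/4)·log₂(1/4) + (5/8)·log₂(5/8) + (1/8)·log₂(1/8)]
  = 0.5000 + 0.4238 + 0.3750
  = 1.2988 bits
H(V) = -[(1/4)·log₂(1/4) + (5/8)·log₂(5/8) + (1/8)·log₂(1/8)]
  = 0.5000 + 0.4238 + 0.3750
  = 1.2988 bits
H(U,V) = -[(1/4)·log₂(1/4) + (5/8)·log₂(5/8) + (1/8)·log₂(1/8)]
  = 0.5000 + 0.4238 + 0.3750
  = 1.2988 bits
I(U;V) = H(U) + H(V) - H(U,V) = 1.2988 + 1.2988 - 1.2988 = 1.2988 bits > 0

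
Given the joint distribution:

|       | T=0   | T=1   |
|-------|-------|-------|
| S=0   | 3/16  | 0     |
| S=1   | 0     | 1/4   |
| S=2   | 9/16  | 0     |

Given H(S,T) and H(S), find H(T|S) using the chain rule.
From the chain rule: H(S,T) = H(S) + H(T|S)
Therefore: H(T|S) = H(S,T) - H(S)

H(S,T) = -[(3/16)·log₂(3/16) + (1/4)·log₂(1/4) + (9/16)·log₂(9/16)]
  = 0.4528 + 0.5000 + 0.4669
  = 1.4197 bits
Marginal P(S) (row sums):
  P(S=0) = 3/16 + 0 = 3/16
  P(S=1) = 0 + 1/4 = 1/4
  P(S=2) = 9/16 + 0 = 9/16
H(S) = -[(3/16)·log₂(3/16) + (1/4)·log₂(1/4) + (9/16)·log₂(9/16)]
  = 0.4528 + 0.5000 + 0.4669
  = 1.4197 bits

H(T|S) = 1.4197 - 1.4197 = 0.0000 bits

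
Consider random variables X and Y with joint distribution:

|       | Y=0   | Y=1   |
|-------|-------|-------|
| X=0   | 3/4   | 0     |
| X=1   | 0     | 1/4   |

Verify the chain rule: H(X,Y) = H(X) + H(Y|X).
Left side:
H(X,Y) = -[(3/4)·log₂(3/4) + (1/4)·log₂(1/4)]
  = 0.3113 + 0.5000
  = 0.8113 bits

Right side:
Marginal P(X) (row sums):
  P(X=0) = 3/4 + 0 = 3/4
  P(X=1) = 0 + 1/4 = 1/4
H(X) = -[(3/4)·log₂(3/4) + (1/4)·log₂(1/4)]
  = 0.3113 + 0.5000
  = 0.8113 bits
H(Y|X) = -Σ P(X,Y)·log₂ P(Y|X), where P(Y|X) = P(X,Y) / P(X)
  (cells with P(X,Y) = 0 contribute 0)
  (X=0,Y=0): P(Y|X) = (3/4)/(3/4) = 1;  -(3/4)·log₂(1) = 0.0000
  (X=1,Y=1): P(Y|X) = (1/4)/(1/4) = 1;  -(1/4)·log₂(1) = 0.0000
H(Y|X) = 0.0000 + 0.0000
  = 0.0000 bits
H(X) + H(Y|X) = 0.8113 + 0.0000 = 0.8113 bits

Both sides equal 0.8113 bits, so the chain rule holds ✓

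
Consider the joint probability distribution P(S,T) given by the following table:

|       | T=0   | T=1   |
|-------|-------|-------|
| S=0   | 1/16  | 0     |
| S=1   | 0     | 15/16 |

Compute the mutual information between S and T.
Marginal P(S) (row sums):
  P(S=0) = 1/16 + 0 = 1/16
  P(S=1) = 0 + 15/16 = 15/16
Marginal P(T) (column sums):
  P(T=0) = 1/16 + 0 = 1/16
  P(T=1) = 0 + 15/16 = 15/16

H(S) = -[(1/16)·log₂(1/16) + (15/16)·log₂(15/16)]
  = 0.2500 + 0.0873
  = 0.3373 bits
H(T) = -[(1/16)·log₂(1/16) + (15/16)·log₂(15/16)]
  = 0.2500 + 0.0873
  = 0.3373 bits
H(S,T) = -[(1/16)·log₂(1/16) + (15/16)·log₂(15/16)]
  = 0.2500 + 0.0873
  = 0.3373 bits

I(S;T) = H(S) + H(T) - H(S,T)
  = 0.3373 + 0.3373 - 0.3373
  = 0.3373 bits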